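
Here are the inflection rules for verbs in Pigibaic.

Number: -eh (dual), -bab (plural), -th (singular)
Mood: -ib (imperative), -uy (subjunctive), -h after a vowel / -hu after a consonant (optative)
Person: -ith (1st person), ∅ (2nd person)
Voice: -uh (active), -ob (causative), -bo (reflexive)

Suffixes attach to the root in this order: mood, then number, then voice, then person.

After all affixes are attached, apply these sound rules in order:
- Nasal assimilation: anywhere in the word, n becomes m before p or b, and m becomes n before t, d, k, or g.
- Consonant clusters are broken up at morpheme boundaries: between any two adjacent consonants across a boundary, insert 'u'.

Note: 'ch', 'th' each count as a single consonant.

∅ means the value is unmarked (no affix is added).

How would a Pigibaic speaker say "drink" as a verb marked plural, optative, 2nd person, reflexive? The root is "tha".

thahubabubo

Attach mood optative -h (after vowel 'a') → thah.
Attach number plural -bab → thahbab.
Attach voice reflexive -bo → thahbabbo.
person = 2nd person: zero marking, form stays thahbabbo.
Nasal assimilation: no change.
Apply epenthesis: thahbabbo → thahubabubo.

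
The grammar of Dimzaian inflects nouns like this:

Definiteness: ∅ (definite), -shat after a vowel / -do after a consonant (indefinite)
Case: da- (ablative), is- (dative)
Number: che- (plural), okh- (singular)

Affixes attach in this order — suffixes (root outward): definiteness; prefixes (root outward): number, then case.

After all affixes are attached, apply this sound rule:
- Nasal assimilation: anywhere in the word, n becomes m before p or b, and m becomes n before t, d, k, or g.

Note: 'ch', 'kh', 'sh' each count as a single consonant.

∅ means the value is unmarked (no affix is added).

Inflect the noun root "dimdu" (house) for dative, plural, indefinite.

ischedindushat

Attach number plural che- → chedimdu.
Attach case dative is- → ischedimdu.
Attach definiteness indefinite -shat (after vowel 'u') → ischedimdushat.
Apply nasal assimilation: ischedimdushat → ischedindushat.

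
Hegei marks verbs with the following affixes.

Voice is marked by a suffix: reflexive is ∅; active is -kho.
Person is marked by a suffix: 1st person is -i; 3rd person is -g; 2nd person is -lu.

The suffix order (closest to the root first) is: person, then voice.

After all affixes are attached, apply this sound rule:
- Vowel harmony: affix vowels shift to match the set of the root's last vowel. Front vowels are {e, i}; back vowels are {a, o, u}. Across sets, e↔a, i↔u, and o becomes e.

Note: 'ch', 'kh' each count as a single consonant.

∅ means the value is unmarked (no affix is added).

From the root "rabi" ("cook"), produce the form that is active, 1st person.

rabiikhe

Attach person 1st person -i → rabii.
Attach voice active -kho → rabiikho.
Apply vowel harmony: rabiikho → rabiikhe.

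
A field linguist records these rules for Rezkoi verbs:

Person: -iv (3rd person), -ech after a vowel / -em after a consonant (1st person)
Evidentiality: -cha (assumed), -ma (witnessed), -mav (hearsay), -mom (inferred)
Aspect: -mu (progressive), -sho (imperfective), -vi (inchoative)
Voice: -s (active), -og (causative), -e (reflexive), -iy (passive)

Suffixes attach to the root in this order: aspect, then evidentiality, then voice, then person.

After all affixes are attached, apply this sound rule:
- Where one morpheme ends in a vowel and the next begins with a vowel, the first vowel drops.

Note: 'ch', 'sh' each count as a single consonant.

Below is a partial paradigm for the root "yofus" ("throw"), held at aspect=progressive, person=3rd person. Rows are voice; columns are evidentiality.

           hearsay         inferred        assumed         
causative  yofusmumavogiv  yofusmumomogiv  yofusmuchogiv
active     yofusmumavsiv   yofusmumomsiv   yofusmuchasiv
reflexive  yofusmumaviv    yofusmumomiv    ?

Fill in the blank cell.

yofusmuchiv

Attach aspect progressive -mu → yofusmu.
Attach evidentiality assumed -cha → yofusmucha.
Attach voice reflexive -e → yofusmuchae.
Attach person 3rd person -iv → yofusmuchaeiv.
Apply vowel deletion: yofusmuchaeiv → yofusmuchiv.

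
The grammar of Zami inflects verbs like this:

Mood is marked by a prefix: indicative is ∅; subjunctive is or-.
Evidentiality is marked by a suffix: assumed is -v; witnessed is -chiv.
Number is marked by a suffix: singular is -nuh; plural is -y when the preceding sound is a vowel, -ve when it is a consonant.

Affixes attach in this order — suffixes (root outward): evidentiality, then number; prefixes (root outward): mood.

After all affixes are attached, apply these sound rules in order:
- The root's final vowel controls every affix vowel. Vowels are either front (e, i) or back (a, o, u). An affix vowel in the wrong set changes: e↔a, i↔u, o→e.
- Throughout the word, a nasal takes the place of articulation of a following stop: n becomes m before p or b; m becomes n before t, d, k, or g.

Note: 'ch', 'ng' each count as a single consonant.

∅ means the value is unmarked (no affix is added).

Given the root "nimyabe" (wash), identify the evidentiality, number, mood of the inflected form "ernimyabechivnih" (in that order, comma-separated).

witnessed, singular, subjunctive

Segment: or-nimyabe-chiv-nuh.
evidentiality: -chiv → witnessed.
number: -nuh → singular.
mood: or- → subjunctive.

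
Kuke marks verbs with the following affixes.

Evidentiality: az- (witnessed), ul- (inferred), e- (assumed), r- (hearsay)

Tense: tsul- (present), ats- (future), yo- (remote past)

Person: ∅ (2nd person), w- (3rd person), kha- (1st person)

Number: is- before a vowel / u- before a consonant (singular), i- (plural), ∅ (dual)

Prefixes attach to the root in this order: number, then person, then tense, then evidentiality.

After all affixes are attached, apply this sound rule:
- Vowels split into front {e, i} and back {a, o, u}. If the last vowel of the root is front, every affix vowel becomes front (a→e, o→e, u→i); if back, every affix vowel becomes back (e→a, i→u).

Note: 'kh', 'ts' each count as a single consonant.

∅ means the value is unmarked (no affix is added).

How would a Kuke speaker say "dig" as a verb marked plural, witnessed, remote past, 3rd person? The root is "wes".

ezyewiwes

Attach number plural i- → iwes.
Attach person 3rd person w- → wiwes.
Attach tense remote past yo- → yowiwes.
Attach evidentiality witnessed az- → azyowiwes.
Apply vowel harmony: azyowiwes → ezyewiwes.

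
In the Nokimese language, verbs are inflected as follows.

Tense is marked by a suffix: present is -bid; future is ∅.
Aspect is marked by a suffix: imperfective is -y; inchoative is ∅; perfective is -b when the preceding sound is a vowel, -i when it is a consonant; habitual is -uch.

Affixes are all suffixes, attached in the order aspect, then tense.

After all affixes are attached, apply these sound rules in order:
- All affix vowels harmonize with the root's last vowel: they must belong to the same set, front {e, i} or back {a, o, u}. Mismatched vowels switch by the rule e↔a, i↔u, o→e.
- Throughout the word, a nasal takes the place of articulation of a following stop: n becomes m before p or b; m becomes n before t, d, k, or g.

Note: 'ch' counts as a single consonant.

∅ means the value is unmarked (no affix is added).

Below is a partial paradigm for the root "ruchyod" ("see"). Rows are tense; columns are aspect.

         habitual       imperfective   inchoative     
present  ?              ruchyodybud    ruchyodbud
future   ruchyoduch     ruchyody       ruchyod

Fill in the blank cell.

ruchyoduchbud

Attach aspect habitual -uch → ruchyoduch.
Attach tense present -bid → ruchyoduchbid.
Apply vowel harmony: ruchyoduchbid → ruchyoduchbud.
Nasal assimilation: no change.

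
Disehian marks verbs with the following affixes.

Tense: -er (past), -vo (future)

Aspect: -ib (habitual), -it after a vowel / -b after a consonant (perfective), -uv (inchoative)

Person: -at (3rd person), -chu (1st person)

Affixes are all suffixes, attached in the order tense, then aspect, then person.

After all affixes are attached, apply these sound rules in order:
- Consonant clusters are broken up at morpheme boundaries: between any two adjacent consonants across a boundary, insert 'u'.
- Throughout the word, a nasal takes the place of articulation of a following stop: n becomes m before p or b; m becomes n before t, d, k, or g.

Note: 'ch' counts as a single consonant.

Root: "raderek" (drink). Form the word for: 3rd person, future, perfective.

raderekuvoitat

Attach tense future -vo → raderekvo.
Attach aspect perfective -it (after vowel 'o') → raderekvoit.
Attach person 3rd person -at → raderekvoitat.
Apply epenthesis: raderekvoitat → raderekuvoitat.
Nasal assimilation: no change.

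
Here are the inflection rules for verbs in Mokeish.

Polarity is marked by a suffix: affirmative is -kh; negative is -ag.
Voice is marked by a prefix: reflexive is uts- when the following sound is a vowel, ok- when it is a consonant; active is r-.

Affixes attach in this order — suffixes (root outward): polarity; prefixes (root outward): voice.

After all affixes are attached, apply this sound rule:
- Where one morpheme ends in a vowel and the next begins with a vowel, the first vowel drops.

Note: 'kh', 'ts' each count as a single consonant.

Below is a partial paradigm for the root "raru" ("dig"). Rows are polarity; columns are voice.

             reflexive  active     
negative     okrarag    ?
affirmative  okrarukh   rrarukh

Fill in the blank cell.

rrarag

Attach polarity negative -ag → raruag.
Attach voice active r- → rraruag.
Apply vowel deletion: rraruag → rrarag.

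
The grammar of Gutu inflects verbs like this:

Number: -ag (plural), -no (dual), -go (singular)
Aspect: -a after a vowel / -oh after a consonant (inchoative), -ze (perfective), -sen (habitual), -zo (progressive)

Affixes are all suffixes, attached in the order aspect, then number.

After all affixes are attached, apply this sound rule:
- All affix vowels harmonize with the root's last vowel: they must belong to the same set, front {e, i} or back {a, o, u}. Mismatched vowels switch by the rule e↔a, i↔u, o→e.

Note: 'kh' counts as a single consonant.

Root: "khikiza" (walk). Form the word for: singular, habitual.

khikizasango

Attach aspect habitual -sen → khikizasen.
Attach number singular -go → khikizasengo.
Apply vowel harmony: khikizasengo → khikizasango.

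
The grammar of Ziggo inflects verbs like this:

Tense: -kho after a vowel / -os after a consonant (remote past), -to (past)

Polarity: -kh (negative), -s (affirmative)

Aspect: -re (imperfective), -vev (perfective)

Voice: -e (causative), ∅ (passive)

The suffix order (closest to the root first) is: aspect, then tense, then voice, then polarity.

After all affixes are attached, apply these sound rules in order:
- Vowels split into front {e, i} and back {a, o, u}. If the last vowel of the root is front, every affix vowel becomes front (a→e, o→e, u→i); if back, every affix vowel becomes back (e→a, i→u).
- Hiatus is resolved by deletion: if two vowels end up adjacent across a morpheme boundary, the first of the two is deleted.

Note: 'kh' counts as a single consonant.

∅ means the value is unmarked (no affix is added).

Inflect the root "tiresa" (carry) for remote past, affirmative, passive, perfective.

Attach aspect perfective -vev → tiresavev.
Attach tense remote past -os (after consonant 'v') → tiresavevos.
voice = passive: zero marking, form stays tiresavevos.
Attach polarity affirmative -s → tiresavevoss.
Apply vowel harmony: tiresavevoss → tiresavavoss.
Vowel deletion: no change.

tiresavavoss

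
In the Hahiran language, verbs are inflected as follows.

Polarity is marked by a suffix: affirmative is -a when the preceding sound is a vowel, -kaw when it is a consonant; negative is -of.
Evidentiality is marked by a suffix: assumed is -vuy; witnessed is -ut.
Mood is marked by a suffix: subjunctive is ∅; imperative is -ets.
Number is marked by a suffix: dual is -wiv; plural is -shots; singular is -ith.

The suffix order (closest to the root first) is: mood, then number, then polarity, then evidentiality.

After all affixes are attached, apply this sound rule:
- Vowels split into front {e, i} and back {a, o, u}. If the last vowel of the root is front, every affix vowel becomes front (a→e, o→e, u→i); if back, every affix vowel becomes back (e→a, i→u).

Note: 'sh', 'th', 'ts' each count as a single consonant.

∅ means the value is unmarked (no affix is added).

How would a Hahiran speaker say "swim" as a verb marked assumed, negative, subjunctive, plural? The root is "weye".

mood = subjunctive: zero marking, form stays weye.
Attach number plural -shots → weyeshots.
Attach polarity negative -of → weyeshotsof.
Attach evidentiality assumed -vuy → weyeshotsofvuy.
Apply vowel harmony: weyeshotsofvuy → weyeshetsefviy.

weyeshetsefviy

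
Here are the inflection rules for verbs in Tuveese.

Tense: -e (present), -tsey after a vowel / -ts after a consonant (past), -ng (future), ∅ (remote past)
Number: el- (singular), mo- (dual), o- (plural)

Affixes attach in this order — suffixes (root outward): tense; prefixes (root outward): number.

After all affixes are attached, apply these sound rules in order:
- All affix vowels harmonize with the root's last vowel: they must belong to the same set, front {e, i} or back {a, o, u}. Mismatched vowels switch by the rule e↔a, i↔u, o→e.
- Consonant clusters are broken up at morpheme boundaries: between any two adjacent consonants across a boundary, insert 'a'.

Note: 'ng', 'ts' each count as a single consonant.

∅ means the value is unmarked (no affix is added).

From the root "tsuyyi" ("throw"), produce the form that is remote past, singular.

elatsuyyi

tense = remote past: zero marking, form stays tsuyyi.
Attach number singular el- → eltsuyyi.
Vowel harmony: no change.
Apply epenthesis: eltsuyyi → elatsuyyi.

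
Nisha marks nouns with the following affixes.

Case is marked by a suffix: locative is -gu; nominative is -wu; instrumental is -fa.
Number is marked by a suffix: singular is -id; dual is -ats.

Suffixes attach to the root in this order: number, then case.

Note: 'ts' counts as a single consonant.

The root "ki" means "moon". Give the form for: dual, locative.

kiatsgu

Attach number dual -ats → kiats.
Attach case locative -gu → kiatsgu.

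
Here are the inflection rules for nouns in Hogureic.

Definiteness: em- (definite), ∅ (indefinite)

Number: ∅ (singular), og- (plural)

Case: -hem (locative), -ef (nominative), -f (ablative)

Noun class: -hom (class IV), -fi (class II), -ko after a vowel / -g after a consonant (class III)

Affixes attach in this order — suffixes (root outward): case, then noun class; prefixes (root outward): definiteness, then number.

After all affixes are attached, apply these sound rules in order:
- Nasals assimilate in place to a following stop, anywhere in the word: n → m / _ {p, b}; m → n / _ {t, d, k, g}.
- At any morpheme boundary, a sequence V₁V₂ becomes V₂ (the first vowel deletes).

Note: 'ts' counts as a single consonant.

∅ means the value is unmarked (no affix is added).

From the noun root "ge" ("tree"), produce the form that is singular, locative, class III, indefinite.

Attach case locative -hem → gehem.
definiteness = indefinite: zero marking, form stays gehem.
number = singular: zero marking, form stays gehem.
Attach noun class class III -g (after consonant 'm') → gehemg.
Apply nasal assimilation: gehemg → geheng.
Vowel deletion: no change.

geheng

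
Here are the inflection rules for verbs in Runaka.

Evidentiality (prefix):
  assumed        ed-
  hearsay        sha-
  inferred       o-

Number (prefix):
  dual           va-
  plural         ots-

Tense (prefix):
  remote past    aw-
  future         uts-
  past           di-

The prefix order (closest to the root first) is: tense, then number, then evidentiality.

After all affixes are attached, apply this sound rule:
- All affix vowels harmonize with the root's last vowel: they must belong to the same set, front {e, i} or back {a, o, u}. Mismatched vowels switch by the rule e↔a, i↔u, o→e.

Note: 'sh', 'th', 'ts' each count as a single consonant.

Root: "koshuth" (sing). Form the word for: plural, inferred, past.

Attach tense past di- → dikoshuth.
Attach number plural ots- → otsdikoshuth.
Attach evidentiality inferred o- → ootsdikoshuth.
Apply vowel harmony: ootsdikoshuth → ootsdukoshuth.

ootsdukoshuth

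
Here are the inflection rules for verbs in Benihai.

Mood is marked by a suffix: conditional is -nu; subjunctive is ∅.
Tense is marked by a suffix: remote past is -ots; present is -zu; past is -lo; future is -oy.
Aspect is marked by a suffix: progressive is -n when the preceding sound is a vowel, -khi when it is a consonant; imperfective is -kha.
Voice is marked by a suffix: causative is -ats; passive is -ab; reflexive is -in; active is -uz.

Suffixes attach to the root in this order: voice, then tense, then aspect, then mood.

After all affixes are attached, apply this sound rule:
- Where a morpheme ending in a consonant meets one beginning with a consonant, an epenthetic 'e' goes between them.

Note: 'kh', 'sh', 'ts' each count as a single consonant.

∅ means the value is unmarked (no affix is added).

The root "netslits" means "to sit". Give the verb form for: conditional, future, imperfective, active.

netslitsuzoyekhanu

Attach voice active -uz → netslitsuz.
Attach tense future -oy → netslitsuzoy.
Attach aspect imperfective -kha → netslitsuzoykha.
Attach mood conditional -nu → netslitsuzoykhanu.
Apply epenthesis: netslitsuzoykhanu → netslitsuzoyekhanu.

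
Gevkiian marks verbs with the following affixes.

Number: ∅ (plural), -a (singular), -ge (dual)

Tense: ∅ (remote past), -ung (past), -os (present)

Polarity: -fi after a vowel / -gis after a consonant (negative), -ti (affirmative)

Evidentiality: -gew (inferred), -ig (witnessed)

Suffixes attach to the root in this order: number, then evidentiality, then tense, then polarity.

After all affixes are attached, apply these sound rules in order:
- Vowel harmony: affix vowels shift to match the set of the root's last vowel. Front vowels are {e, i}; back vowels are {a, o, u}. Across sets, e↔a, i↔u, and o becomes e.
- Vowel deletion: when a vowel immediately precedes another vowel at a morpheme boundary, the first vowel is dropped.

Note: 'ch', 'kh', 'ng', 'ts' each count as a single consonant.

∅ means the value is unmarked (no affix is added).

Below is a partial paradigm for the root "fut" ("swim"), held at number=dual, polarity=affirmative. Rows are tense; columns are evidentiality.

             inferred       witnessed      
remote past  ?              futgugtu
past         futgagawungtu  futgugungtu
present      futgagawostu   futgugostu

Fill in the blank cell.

Attach number dual -ge → futge.
Attach evidentiality inferred -gew → futgegew.
tense = remote past: zero marking, form stays futgegew.
Attach polarity affirmative -ti → futgegewti.
Apply vowel harmony: futgegewti → futgagawtu.
Vowel deletion: no change.

futgagawtu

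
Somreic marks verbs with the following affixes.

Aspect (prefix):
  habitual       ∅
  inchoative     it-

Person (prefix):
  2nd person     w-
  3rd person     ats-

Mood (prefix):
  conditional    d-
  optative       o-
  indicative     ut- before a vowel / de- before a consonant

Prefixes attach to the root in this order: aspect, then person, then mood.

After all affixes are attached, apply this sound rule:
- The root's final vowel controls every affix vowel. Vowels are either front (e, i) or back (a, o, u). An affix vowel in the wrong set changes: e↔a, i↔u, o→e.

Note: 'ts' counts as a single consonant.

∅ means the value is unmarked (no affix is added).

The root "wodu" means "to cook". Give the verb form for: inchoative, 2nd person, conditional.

dwutwodu

Attach aspect inchoative it- → itwodu.
Attach person 2nd person w- → witwodu.
Attach mood conditional d- → dwitwodu.
Apply vowel harmony: dwitwodu → dwutwodu.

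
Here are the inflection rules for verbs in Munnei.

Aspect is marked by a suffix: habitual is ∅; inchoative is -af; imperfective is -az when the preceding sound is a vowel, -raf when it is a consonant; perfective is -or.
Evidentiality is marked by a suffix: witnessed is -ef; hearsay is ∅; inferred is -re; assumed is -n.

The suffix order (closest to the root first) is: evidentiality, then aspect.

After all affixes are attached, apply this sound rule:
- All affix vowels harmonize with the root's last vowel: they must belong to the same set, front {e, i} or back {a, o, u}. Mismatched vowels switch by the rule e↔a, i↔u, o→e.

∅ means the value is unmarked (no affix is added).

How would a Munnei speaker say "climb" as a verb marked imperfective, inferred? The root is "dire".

direreez

Attach evidentiality inferred -re → direre.
Attach aspect imperfective -az (after vowel 'e') → direreaz.
Apply vowel harmony: direreaz → direreez.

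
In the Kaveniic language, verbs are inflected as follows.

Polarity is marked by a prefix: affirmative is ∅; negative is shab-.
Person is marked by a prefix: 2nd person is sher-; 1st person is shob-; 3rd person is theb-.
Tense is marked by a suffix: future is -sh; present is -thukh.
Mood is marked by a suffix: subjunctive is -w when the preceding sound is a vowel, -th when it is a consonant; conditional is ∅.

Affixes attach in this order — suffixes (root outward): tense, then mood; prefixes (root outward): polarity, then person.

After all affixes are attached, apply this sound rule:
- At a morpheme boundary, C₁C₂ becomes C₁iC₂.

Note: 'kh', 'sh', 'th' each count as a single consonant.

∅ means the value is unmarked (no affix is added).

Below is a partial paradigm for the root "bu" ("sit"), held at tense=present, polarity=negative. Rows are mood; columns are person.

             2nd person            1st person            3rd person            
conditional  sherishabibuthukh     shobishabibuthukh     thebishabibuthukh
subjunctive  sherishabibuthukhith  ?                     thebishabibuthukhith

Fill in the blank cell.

shobishabibuthukhith

Attach tense present -thukh → buthukh.
Attach polarity negative shab- → shabbuthukh.
Attach mood subjunctive -th (after consonant 'kh') → shabbuthukhth.
Attach person 1st person shob- → shobshabbuthukhth.
Apply epenthesis: shobshabbuthukhth → shobishabibuthukhith.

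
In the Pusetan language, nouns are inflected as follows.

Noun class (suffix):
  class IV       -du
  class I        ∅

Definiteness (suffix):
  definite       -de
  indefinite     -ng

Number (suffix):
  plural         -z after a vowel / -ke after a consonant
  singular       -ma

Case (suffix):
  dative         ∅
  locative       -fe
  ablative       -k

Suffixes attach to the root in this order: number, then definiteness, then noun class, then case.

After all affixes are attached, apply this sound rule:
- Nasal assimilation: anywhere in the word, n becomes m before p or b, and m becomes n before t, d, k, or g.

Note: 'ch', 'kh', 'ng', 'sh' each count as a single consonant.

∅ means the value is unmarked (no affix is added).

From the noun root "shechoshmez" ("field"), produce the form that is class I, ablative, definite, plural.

Attach number plural -ke (after consonant 'z') → shechoshmezke.
Attach definiteness definite -de → shechoshmezkede.
noun class = class I: zero marking, form stays shechoshmezkede.
Attach case ablative -k → shechoshmezkedek.
Nasal assimilation: no change.

shechoshmezkedek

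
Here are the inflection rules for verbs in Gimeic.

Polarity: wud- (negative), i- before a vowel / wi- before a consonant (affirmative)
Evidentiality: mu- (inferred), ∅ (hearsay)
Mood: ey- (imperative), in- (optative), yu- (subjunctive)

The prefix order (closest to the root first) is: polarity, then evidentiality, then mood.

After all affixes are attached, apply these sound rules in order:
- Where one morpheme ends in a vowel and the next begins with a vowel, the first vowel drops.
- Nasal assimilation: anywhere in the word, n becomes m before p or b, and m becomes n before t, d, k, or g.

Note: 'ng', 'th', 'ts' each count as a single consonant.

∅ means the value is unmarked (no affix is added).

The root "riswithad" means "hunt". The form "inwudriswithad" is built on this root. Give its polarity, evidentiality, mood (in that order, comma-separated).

Segment: in-wud-riswithad.
polarity: wud- → negative.
evidentiality: ∅ → hearsay.
mood: in- → optative.

negative, hearsay, optative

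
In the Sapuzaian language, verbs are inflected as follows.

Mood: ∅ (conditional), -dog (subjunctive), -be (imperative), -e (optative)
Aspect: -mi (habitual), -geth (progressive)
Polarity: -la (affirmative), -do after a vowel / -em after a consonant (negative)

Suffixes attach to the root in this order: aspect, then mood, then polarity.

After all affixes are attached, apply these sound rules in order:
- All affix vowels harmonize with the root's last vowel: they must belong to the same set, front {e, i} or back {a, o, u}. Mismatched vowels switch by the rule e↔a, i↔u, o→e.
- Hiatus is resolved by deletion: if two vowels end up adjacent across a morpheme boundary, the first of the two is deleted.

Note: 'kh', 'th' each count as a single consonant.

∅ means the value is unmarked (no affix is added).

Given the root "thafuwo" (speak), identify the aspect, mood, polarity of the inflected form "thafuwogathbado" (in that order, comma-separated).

progressive, imperative, negative

Segment: thafuwo-geth-be-do.
aspect: -geth → progressive.
mood: -be → imperative.
polarity: -do/em → negative.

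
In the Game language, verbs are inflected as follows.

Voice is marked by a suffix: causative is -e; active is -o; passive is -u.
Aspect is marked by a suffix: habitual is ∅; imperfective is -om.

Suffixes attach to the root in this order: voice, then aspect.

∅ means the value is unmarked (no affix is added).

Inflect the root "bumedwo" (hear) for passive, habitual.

Attach voice passive -u → bumedwou.
aspect = habitual: zero marking, form stays bumedwou.

bumedwou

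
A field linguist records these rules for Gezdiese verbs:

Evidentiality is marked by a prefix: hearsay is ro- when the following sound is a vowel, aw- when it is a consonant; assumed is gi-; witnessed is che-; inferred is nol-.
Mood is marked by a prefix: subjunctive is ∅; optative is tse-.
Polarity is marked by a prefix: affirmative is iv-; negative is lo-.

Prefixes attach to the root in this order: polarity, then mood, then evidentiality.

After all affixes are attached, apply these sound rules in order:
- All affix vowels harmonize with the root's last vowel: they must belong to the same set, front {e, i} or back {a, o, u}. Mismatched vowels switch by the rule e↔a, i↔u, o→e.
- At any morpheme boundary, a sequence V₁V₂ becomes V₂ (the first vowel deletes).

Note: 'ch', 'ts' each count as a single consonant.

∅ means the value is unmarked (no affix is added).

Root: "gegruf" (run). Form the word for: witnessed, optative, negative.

Attach polarity negative lo- → logegruf.
Attach mood optative tse- → tselogegruf.
Attach evidentiality witnessed che- → chetselogegruf.
Apply vowel harmony: chetselogegruf → chatsalogegruf.
Vowel deletion: no change.

chatsalogegruf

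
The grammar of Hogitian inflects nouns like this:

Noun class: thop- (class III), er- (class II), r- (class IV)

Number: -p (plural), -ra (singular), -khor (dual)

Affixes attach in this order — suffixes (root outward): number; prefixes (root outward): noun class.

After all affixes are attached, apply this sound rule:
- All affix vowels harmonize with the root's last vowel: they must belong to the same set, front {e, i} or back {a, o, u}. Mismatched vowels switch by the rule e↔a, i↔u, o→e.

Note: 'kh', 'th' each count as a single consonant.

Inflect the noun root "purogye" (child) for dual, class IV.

rpurogyekher

Attach noun class class IV r- → rpurogye.
Attach number dual -khor → rpurogyekhor.
Apply vowel harmony: rpurogyekhor → rpurogyekher.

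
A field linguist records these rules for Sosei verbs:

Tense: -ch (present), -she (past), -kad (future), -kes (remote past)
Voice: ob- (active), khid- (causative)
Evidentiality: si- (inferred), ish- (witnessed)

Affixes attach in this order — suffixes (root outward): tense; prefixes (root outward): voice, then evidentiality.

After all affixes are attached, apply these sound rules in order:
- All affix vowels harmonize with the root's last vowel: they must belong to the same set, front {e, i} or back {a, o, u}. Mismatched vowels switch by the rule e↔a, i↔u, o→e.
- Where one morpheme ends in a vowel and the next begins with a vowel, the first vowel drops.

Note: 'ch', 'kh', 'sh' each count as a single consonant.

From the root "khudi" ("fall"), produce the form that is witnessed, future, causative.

ishkhidkhudiked

Attach voice causative khid- → khidkhudi.
Attach tense future -kad → khidkhudikad.
Attach evidentiality witnessed ish- → ishkhidkhudikad.
Apply vowel harmony: ishkhidkhudikad → ishkhidkhudiked.
Vowel deletion: no change.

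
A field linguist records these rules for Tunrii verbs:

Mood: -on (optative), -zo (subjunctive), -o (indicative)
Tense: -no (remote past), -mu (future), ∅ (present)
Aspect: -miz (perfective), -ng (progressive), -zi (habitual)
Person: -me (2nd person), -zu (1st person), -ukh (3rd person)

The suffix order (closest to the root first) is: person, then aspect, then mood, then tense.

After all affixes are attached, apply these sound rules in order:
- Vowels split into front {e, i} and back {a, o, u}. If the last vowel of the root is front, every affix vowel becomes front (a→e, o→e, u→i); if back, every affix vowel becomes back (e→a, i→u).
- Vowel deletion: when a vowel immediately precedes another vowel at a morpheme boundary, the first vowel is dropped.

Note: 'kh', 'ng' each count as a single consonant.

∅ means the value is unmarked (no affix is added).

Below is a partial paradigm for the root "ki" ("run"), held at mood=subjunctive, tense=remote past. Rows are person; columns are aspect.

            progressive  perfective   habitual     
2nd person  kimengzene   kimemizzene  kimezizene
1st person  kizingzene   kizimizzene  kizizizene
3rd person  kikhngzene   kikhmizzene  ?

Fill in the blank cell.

kikhzizene

Attach person 3rd person -ukh → kiukh.
Attach aspect habitual -zi → kiukhzi.
Attach mood subjunctive -zo → kiukhzizo.
Attach tense remote past -no → kiukhzizono.
Apply vowel harmony: kiukhzizono → kiikhzizene.
Apply vowel deletion: kiikhzizene → kikhzizene.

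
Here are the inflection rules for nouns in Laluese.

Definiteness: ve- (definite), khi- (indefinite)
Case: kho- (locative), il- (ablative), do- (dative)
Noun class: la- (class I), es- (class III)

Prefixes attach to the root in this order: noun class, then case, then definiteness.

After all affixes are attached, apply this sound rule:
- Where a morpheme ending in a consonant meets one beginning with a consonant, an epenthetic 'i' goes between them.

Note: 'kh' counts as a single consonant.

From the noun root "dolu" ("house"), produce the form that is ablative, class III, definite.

veilesidolu

Attach noun class class III es- → esdolu.
Attach case ablative il- → ilesdolu.
Attach definiteness definite ve- → veilesdolu.
Apply epenthesis: veilesdolu → veilesidolu.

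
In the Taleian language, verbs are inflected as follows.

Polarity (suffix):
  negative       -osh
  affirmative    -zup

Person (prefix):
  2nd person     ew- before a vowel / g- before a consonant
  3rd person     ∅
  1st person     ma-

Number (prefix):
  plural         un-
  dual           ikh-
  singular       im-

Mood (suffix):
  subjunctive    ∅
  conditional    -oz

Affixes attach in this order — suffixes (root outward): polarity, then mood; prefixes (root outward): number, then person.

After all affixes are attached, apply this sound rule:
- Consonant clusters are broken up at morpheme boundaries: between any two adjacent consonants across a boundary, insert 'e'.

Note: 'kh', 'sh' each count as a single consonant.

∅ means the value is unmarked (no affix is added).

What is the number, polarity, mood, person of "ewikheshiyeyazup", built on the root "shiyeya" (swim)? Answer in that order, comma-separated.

dual, affirmative, subjunctive, 2nd person

Segment: ew-ikh-shiyeya-zup.
number: ikh- → dual.
polarity: -zup → affirmative.
mood: ∅ → subjunctive.
person: ew/g- → 2nd person.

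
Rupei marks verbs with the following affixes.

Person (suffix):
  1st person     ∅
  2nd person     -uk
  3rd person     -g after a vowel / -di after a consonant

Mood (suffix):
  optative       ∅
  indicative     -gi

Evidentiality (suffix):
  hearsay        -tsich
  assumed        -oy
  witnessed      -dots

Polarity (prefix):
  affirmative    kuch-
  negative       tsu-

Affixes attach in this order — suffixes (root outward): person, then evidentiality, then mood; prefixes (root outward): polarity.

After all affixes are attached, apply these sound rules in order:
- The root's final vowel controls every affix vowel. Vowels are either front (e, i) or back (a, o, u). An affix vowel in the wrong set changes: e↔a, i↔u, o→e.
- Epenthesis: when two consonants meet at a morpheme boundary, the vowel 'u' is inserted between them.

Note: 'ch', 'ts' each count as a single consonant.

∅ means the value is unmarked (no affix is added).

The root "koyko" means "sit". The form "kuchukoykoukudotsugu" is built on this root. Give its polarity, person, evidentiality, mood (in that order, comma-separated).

affirmative, 2nd person, witnessed, indicative

Segment: kuch-koyko-uk-dots-gi.
polarity: kuch- → affirmative.
person: -uk → 2nd person.
evidentiality: -dots → witnessed.
mood: -gi → indicative.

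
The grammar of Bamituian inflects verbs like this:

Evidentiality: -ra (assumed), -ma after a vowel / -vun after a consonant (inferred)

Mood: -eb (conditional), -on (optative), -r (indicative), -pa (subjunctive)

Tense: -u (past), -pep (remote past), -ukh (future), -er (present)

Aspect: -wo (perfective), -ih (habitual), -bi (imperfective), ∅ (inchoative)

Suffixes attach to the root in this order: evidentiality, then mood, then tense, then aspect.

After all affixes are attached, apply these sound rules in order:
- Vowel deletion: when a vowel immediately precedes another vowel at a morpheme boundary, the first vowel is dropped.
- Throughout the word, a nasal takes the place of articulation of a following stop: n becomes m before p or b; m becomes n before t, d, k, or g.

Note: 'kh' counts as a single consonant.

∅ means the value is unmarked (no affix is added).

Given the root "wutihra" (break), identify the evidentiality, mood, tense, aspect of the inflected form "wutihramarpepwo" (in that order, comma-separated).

inferred, indicative, remote past, perfective

Segment: wutihra-ma-r-pep-wo.
evidentiality: -ma/vun → inferred.
mood: -r → indicative.
tense: -pep → remote past.
aspect: -wo → perfective.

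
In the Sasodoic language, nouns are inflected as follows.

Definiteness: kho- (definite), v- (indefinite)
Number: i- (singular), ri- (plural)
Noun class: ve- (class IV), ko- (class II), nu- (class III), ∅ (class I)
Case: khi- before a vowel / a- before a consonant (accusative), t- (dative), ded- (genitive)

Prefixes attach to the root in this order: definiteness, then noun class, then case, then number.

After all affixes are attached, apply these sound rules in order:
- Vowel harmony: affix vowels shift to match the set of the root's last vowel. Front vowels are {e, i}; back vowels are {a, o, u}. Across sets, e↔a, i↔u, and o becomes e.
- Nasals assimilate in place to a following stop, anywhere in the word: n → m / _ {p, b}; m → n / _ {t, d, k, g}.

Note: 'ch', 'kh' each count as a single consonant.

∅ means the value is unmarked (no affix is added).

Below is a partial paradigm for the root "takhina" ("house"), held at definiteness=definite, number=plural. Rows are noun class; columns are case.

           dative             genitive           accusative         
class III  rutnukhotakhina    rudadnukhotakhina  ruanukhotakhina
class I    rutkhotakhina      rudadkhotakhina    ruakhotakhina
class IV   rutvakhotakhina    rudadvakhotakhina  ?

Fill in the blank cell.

ruavakhotakhina

Attach definiteness definite kho- → khotakhina.
Attach noun class class IV ve- → vekhotakhina.
Attach case accusative a- (before consonant 'v') → avekhotakhina.
Attach number plural ri- → riavekhotakhina.
Apply vowel harmony: riavekhotakhina → ruavakhotakhina.
Nasal assimilation: no change.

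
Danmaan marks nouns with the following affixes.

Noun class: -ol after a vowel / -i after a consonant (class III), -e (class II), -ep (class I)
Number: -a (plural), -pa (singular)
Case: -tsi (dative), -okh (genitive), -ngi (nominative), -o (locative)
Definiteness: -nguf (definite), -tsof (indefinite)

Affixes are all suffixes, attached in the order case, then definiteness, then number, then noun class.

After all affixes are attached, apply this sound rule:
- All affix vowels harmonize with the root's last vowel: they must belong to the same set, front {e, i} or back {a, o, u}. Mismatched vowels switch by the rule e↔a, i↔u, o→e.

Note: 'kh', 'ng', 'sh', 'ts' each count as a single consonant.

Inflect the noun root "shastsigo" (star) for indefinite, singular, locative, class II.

Attach case locative -o → shastsigoo.
Attach definiteness indefinite -tsof → shastsigootsof.
Attach number singular -pa → shastsigootsofpa.
Attach noun class class II -e → shastsigootsofpae.
Apply vowel harmony: shastsigootsofpae → shastsigootsofpaa.

shastsigootsofpaa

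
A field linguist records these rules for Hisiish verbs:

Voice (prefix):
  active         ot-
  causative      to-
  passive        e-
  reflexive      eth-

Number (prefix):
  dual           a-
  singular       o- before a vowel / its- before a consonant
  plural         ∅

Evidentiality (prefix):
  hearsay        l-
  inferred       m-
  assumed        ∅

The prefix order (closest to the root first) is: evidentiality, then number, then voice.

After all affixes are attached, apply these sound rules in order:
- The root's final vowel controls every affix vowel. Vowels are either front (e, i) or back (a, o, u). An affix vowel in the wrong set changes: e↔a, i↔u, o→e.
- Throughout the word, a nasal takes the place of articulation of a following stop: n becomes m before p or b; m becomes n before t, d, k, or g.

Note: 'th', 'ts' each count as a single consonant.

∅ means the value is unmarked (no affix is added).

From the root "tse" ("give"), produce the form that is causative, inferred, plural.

temtse

Attach evidentiality inferred m- → mtse.
number = plural: zero marking, form stays mtse.
Attach voice causative to- → tomtse.
Apply vowel harmony: tomtse → temtse.
Nasal assimilation: no change.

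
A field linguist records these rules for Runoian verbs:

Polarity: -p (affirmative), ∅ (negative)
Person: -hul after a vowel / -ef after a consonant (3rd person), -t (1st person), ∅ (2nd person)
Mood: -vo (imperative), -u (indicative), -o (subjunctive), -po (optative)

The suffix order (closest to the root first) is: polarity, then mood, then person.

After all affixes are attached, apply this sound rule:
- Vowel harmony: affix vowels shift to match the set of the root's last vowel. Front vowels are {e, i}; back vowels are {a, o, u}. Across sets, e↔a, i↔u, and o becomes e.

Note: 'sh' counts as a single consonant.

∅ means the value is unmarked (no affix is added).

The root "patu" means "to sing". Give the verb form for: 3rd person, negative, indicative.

patuuhul

polarity = negative: zero marking, form stays patu.
Attach mood indicative -u → patuu.
Attach person 3rd person -hul (after vowel 'u') → patuuhul.
Vowel harmony: no change.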